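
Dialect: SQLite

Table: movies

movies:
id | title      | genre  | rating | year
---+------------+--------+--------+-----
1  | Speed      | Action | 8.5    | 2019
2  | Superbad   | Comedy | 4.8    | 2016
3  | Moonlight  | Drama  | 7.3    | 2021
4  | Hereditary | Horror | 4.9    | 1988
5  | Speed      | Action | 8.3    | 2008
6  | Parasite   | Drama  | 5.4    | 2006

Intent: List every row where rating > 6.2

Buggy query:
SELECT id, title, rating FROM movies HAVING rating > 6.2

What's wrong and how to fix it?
Bug: This is a non-aggregate query (no GROUP BY, no aggregates), so in SQLite the HAVING clause is invalid here; a row-level condition belongs in WHERE

Fix: Replace HAVING with WHERE since the condition applies to individual rows

Corrected query:
SELECT id, title, rating FROM movies WHERE rating > 6.2

Result:
id | title     | rating
---+-----------+-------
1  | Speed     | 8.5   
3  | Moonlight | 7.3   
5  | Speed     | 8.3   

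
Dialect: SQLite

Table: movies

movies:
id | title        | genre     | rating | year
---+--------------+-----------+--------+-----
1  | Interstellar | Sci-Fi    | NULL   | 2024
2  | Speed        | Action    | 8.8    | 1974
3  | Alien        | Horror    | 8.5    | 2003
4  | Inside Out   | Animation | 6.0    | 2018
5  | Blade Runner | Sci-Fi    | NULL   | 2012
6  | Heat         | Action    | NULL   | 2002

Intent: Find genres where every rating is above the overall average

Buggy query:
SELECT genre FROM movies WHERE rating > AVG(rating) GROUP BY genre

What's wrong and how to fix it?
Bug: WHERE evaluates per row before aggregation, so AVG() is unavailable

Fix: Use a subquery for AVG and a HAVING MIN(...) filter so the condition holds for every row in the group

Corrected query:
SELECT genre FROM movies GROUP BY genre HAVING MIN(rating) > (SELECT AVG(rating) FROM movies)

Result:
genre 
------
Action
Horror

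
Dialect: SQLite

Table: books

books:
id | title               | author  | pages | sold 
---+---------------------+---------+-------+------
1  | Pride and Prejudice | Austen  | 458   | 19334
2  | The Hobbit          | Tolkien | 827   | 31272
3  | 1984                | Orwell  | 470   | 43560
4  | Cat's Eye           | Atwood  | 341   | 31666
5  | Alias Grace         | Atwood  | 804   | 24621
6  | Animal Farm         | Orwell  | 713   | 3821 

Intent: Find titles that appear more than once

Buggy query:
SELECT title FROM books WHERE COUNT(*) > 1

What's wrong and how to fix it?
Bug: COUNT(*) is an aggregate and cannot be used in WHERE

Fix: Group first, then use HAVING for the count condition

Corrected query:
SELECT title FROM books GROUP BY title HAVING COUNT(*) > 1

Result:
(no rows)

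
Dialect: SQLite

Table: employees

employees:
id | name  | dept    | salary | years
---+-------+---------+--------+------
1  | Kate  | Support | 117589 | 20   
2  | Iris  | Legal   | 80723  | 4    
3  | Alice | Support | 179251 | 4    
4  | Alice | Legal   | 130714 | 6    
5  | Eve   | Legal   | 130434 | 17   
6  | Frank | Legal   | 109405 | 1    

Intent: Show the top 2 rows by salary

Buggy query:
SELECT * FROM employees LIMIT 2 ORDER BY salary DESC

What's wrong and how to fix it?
Bug: LIMIT must come after ORDER BY

Fix: Swap the clauses: ORDER BY first, then LIMIT

Corrected query:
SELECT * FROM employees ORDER BY salary DESC LIMIT 2

Result:
id | name  | dept    | salary | years
---+-------+---------+--------+------
3  | Alice | Support | 179251 | 4    
4  | Alice | Legal   | 130714 | 6    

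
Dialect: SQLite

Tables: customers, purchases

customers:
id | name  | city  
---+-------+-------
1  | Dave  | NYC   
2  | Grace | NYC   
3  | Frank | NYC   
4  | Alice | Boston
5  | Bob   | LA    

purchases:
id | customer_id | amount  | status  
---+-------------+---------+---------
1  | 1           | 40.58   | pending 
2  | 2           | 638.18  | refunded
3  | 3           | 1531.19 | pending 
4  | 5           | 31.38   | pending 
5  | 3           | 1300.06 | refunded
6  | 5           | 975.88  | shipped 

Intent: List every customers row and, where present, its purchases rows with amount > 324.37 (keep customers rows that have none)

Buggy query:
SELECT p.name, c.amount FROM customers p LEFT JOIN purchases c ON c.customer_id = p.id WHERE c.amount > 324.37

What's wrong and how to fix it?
Bug: Filtering c.amount in WHERE discards the NULL rows produced by LEFT JOIN, turning it into an inner join

Fix: Put 'c.amount > 324.37' in the JOIN's ON clause instead of WHERE

Corrected query:
SELECT p.name, c.amount FROM customers p LEFT JOIN purchases c ON c.customer_id = p.id AND c.amount > 324.37

Result:
name  | amount 
------+--------
Dave  | NULL   
Grace | 638.18 
Frank | 1300.06
Frank | 1531.19
Alice | NULL   
Bob   | 975.88 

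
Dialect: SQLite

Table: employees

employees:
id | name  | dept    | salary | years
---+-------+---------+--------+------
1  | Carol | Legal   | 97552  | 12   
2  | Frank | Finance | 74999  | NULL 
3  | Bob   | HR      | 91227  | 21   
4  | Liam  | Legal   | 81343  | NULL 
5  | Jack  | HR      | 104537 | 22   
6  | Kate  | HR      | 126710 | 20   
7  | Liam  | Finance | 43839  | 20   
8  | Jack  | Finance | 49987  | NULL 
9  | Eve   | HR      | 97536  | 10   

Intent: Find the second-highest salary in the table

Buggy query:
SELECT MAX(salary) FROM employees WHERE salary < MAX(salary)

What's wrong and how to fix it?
Bug: The inner MAX is an aggregate inside WHERE, which is not allowed

Fix: Put the inner MAX in a scalar subquery

Corrected query:
SELECT MAX(salary) FROM employees WHERE salary < (SELECT MAX(salary) FROM employees)

Result:
MAX(salary)
-----------
104537     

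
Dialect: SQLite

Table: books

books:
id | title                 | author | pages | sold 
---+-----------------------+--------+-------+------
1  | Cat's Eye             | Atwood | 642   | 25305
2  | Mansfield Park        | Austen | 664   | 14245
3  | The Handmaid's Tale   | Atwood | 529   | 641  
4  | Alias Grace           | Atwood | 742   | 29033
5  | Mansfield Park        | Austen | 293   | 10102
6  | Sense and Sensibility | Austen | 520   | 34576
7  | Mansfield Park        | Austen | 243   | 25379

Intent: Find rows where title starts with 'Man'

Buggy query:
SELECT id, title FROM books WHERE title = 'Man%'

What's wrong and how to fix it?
Bug: Wildcards only work with LIKE; '=' treats '%' as a literal character

Fix: Use LIKE for wildcard pattern matching

Corrected query:
SELECT id, title FROM books WHERE title LIKE 'Man%'

Result:
id | title         
---+---------------
2  | Mansfield Park
5  | Mansfield Park
7  | Mansfield Park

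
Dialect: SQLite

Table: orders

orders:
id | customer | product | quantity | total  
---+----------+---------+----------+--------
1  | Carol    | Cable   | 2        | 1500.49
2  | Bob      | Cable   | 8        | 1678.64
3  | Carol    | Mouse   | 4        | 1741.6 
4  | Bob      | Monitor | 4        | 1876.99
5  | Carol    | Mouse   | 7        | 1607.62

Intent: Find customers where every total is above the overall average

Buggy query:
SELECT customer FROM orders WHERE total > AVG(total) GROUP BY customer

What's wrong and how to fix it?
Bug: AVG() is an aggregate; it can't sit directly in WHERE

Fix: Use a subquery for AVG and a HAVING MIN(...) filter so the condition holds for every row in the group

Corrected query:
SELECT customer FROM orders GROUP BY customer HAVING MIN(total) > (SELECT AVG(total) FROM orders)

Result:
(no rows)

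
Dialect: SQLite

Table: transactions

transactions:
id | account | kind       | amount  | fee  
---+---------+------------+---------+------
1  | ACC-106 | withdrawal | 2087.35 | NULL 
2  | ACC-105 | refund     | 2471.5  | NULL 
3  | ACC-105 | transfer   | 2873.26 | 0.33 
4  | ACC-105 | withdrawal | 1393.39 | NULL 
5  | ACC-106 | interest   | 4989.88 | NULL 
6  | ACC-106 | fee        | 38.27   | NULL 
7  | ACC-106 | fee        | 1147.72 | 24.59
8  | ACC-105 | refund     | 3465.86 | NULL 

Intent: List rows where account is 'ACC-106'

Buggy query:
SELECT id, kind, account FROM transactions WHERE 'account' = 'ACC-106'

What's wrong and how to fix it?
Bug: 'account' in single quotes is a string literal, not the column; the comparison is literal-vs-literal and never true

Fix: Remove the quotes around the column name (or use double quotes for an identifier)

Corrected query:
SELECT id, kind, account FROM transactions WHERE account = 'ACC-106'

Result:
id | kind       | account
---+------------+--------
1  | withdrawal | ACC-106
5  | interest   | ACC-106
6  | fee        | ACC-106
7  | fee        | ACC-106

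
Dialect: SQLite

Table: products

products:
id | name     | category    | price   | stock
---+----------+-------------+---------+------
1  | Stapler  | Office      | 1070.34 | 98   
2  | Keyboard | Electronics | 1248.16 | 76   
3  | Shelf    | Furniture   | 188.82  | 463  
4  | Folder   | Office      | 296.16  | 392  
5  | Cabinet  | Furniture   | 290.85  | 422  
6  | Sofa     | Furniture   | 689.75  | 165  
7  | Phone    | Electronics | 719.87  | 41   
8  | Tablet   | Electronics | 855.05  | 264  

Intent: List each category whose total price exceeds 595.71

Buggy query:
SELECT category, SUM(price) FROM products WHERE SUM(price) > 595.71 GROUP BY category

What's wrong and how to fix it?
Bug: Aggregate functions cannot appear in a WHERE clause

Fix: Use HAVING (which filters groups after aggregation) instead of WHERE

Corrected query:
SELECT category, SUM(price) FROM products GROUP BY category HAVING SUM(price) > 595.71

Result:
category    | SUM(price)
------------+-----------
Electronics | 2823.08   
Furniture   | 1169.42   
Office      | 1366.5    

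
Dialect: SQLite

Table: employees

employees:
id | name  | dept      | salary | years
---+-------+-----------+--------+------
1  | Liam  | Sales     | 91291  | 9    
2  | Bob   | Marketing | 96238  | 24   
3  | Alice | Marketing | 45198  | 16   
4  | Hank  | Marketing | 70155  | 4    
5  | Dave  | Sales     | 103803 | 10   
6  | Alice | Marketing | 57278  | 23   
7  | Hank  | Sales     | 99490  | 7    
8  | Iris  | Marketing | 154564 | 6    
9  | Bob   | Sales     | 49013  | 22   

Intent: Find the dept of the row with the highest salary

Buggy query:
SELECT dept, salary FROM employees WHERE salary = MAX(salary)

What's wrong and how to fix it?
Bug: MAX(salary) is an aggregate and cannot be used directly in WHERE

Fix: Wrap MAX in a scalar subquery so WHERE compares against a single value

Corrected query:
SELECT dept, salary FROM employees WHERE salary = (SELECT MAX(salary) FROM employees)

Result:
dept      | salary
----------+-------
Marketing | 154564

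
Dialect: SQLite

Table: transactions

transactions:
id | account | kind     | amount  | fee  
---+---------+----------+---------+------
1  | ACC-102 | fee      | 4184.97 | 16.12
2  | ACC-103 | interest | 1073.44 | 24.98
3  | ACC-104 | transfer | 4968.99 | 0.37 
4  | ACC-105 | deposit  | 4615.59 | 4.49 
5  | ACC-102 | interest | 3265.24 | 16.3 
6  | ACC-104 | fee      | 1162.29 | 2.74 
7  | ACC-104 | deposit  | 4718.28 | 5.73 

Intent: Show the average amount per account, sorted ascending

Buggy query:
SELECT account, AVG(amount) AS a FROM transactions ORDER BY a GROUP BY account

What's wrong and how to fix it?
Bug: GROUP BY must precede ORDER BY

Fix: Move ORDER BY to the end, after GROUP BY

Corrected query:
SELECT account, AVG(amount) AS a FROM transactions GROUP BY account ORDER BY a

Result:
account | a       
--------+---------
ACC-103 | 1073.44 
ACC-104 | 3616.52 
ACC-102 | 3725.105
ACC-105 | 4615.59 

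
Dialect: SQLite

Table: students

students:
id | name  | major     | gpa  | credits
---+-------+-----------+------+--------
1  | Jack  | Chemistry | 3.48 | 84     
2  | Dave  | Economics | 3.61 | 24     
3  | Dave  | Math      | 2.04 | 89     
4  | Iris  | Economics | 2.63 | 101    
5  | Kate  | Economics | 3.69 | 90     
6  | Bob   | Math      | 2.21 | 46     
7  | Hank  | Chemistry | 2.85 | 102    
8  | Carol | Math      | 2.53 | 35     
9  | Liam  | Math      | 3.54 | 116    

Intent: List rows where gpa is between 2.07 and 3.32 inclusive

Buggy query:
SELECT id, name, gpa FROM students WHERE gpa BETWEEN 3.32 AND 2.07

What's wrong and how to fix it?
Bug: The bounds are reversed; BETWEEN a AND b requires a <= b to match anything

Fix: Swap the bounds so the smaller value comes first

Corrected query:
SELECT id, name, gpa FROM students WHERE gpa BETWEEN 2.07 AND 3.32

Result:
id | name  | gpa 
---+-------+-----
4  | Iris  | 2.63
6  | Bob   | 2.21
7  | Hank  | 2.85
8  | Carol | 2.53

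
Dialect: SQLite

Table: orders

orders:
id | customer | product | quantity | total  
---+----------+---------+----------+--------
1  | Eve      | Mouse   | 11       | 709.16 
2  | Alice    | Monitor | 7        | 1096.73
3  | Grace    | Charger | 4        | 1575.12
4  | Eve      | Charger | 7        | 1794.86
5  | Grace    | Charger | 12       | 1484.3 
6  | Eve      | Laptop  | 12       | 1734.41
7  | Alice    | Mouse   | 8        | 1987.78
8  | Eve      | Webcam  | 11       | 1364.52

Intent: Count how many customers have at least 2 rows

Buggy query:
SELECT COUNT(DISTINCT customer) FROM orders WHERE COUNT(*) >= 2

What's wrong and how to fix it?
Bug: WHERE filters individual rows, not groups, so a group-level COUNT is invalid there

Fix: Use a subquery that GROUPs and filters with HAVING, then count its rows

Corrected query:
SELECT COUNT(*) FROM (SELECT customer FROM orders GROUP BY customer HAVING COUNT(*) >= 2)

Result:
COUNT(*)
--------
3       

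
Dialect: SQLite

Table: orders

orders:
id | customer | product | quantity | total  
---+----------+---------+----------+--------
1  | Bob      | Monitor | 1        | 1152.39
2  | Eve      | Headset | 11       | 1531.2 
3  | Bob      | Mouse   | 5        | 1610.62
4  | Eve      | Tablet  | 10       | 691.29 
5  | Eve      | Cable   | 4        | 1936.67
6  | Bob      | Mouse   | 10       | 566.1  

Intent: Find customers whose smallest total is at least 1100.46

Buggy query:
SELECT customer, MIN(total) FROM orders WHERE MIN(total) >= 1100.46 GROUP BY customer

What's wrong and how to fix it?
Bug: MIN() in WHERE is a misuse of aggregate

Fix: Use HAVING for the per-group MIN condition

Corrected query:
SELECT customer, MIN(total) FROM orders GROUP BY customer HAVING MIN(total) >= 1100.46

Result:
(no rows)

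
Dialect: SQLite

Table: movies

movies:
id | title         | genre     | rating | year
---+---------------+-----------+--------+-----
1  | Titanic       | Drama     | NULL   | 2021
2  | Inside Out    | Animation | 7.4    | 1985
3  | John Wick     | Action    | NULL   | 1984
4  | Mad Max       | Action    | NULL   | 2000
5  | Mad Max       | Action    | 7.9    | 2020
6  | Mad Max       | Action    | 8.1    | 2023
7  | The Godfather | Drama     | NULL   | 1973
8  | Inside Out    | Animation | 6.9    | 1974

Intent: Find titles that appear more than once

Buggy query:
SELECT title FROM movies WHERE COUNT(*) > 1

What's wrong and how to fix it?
Bug: COUNT(*) is an aggregate and cannot be used in WHERE

Fix: Group first, then use HAVING for the count condition

Corrected query:
SELECT title FROM movies GROUP BY title HAVING COUNT(*) > 1

Result:
title     
----------
Inside Out
Mad Max   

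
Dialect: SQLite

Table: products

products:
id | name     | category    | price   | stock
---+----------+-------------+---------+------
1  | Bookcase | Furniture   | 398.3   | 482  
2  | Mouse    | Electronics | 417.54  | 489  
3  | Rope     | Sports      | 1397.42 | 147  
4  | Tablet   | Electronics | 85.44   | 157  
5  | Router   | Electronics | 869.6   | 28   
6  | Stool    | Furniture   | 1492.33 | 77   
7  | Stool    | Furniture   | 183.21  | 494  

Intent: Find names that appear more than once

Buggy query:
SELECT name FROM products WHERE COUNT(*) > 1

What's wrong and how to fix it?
Bug: WHERE can't reference COUNT(*); aggregates are computed after WHERE

Fix: Group first, then use HAVING for the count condition

Corrected query:
SELECT name FROM products GROUP BY name HAVING COUNT(*) > 1

Result:
name 
-----
Stool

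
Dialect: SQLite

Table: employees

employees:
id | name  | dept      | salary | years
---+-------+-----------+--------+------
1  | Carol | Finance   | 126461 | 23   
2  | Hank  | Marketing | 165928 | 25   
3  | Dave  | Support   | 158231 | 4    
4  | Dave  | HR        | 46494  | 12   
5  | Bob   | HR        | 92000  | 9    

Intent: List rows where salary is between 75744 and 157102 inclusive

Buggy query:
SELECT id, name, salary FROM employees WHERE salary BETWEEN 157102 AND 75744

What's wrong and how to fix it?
Bug: BETWEEN expects the lower bound first; with 157102 AND 75744 the range is empty

Fix: Swap the bounds so the smaller value comes first

Corrected query:
SELECT id, name, salary FROM employees WHERE salary BETWEEN 75744 AND 157102

Result:
id | name  | salary
---+-------+-------
1  | Carol | 126461
5  | Bob   | 92000 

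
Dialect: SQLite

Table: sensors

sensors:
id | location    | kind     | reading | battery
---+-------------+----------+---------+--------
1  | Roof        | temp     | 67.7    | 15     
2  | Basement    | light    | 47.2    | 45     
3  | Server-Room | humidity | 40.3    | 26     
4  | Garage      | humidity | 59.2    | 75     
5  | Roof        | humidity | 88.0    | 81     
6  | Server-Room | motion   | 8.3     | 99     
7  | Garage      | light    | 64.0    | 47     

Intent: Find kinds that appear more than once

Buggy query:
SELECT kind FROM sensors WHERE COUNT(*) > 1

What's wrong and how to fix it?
Bug: COUNT(*) is an aggregate and cannot be used in WHERE

Fix: GROUP BY kind, then filter groups with HAVING COUNT(*) > 1

Corrected query:
SELECT kind FROM sensors GROUP BY kind HAVING COUNT(*) > 1

Result:
kind    
--------
humidity
light   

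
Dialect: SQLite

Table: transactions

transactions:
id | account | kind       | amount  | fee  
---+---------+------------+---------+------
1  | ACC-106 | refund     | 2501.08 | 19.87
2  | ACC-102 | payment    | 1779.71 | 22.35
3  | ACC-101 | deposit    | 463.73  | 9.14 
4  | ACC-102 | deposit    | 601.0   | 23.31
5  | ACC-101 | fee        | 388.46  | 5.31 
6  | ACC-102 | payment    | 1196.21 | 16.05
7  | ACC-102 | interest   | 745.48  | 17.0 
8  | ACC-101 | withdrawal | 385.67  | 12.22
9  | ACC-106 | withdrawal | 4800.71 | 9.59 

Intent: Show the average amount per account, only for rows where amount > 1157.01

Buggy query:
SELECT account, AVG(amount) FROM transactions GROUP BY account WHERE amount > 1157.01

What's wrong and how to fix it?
Bug: WHERE cannot follow GROUP BY

Fix: Move the WHERE clause before GROUP BY

Corrected query:
SELECT account, AVG(amount) FROM transactions WHERE amount > 1157.01 GROUP BY account

Result:
account | AVG(amount)
--------+------------
ACC-102 | 1487.96    
ACC-106 | 3650.895   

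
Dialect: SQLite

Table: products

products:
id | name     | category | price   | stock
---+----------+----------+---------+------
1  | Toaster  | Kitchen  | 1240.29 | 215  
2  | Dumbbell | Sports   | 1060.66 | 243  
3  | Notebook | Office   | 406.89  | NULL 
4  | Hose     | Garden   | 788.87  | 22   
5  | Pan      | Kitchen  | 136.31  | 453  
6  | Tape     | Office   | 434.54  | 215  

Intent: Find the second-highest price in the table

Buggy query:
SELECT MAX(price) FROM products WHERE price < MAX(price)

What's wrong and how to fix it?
Bug: The inner MAX is an aggregate inside WHERE, which is not allowed

Fix: Compute the overall MAX in a subquery, then take MAX of rows below it

Corrected query:
SELECT MAX(price) FROM products WHERE price < (SELECT MAX(price) FROM products)

Result:
MAX(price)
----------
1060.66   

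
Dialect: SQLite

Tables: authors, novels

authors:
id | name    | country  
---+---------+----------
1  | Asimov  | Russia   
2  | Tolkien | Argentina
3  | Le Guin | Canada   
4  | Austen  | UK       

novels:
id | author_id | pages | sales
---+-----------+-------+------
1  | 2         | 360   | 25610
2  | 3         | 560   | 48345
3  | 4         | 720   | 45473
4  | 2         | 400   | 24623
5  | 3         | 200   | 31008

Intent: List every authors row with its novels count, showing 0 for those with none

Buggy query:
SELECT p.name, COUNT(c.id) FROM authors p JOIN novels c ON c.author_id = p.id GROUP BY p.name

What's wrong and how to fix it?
Bug: INNER JOIN drops authors rows that have no matching novels rows

Fix: Use LEFT JOIN so parents without children still appear (COUNT(c.id) gives 0)

Corrected query:
SELECT p.name, COUNT(c.id) FROM authors p LEFT JOIN novels c ON c.author_id = p.id GROUP BY p.name

Result:
name    | COUNT(c.id)
--------+------------
Asimov  | 0          
Austen  | 1          
Le Guin | 2          
Tolkien | 2          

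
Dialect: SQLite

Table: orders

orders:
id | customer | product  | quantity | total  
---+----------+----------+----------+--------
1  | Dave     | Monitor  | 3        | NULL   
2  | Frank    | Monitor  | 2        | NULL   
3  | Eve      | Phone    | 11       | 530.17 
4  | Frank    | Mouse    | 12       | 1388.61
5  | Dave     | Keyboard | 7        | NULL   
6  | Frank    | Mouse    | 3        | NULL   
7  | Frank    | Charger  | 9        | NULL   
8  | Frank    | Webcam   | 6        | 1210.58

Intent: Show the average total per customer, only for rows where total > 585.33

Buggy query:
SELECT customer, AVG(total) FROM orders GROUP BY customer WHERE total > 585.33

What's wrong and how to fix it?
Bug: WHERE cannot follow GROUP BY

Fix: Move the WHERE clause before GROUP BY

Corrected query:
SELECT customer, AVG(total) FROM orders WHERE total > 585.33 GROUP BY customer

Result:
customer | AVG(total)
---------+-----------
Frank    | 1299.595  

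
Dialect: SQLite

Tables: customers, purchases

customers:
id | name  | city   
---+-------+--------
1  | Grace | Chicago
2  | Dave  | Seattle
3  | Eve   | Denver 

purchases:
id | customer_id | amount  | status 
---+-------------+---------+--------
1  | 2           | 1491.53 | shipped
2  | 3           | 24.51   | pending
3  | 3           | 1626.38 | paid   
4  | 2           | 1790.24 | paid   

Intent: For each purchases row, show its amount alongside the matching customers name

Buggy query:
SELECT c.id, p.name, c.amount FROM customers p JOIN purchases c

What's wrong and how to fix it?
Bug: JOIN with no ON clause produces a cartesian product; every purchases row pairs with every customers row

Fix: Add ON c.customer_id = p.id to the JOIN

Corrected query:
SELECT c.id, p.name, c.amount FROM customers p JOIN purchases c ON c.customer_id = p.id

Result:
id | name | amount 
---+------+--------
1  | Dave | 1491.53
2  | Eve  | 24.51  
3  | Eve  | 1626.38
4  | Dave | 1790.24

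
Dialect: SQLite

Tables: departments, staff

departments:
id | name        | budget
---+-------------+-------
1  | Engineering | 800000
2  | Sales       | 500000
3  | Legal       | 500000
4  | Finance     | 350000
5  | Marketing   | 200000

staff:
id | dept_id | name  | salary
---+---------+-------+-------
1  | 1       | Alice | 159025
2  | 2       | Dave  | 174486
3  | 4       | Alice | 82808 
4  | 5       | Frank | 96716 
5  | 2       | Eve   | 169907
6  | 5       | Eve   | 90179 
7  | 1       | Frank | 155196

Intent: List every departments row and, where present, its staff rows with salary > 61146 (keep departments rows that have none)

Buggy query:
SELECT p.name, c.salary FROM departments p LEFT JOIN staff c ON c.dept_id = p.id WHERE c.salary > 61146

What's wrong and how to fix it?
Bug: Filtering c.salary in WHERE discards the NULL rows produced by LEFT JOIN, turning it into an inner join

Fix: Move the right-table condition into the ON clause so unmatched parents are kept

Corrected query:
SELECT p.name, c.salary FROM departments p LEFT JOIN staff c ON c.dept_id = p.id AND c.salary > 61146

Result:
name        | salary
------------+-------
Engineering | 155196
Engineering | 159025
Sales       | 169907
Sales       | 174486
Legal       | NULL  
Finance     | 82808 
Marketing   | 90179 
Marketing   | 96716 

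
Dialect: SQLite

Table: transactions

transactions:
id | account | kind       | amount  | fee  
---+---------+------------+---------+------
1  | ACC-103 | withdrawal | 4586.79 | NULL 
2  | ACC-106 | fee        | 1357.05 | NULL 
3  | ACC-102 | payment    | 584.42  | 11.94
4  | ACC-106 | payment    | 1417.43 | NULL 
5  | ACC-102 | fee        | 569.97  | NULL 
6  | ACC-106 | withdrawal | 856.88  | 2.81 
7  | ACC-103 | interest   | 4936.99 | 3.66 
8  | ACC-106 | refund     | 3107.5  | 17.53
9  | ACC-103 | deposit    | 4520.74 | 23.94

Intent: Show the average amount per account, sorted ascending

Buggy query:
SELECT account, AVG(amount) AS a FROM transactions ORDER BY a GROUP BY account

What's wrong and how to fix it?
Bug: GROUP BY must precede ORDER BY

Fix: Move ORDER BY to the end, after GROUP BY

Corrected query:
SELECT account, AVG(amount) AS a FROM transactions GROUP BY account ORDER BY a

Result:
account | a          
--------+------------
ACC-102 | 577.195    
ACC-106 | 1684.715   
ACC-103 | 4681.506667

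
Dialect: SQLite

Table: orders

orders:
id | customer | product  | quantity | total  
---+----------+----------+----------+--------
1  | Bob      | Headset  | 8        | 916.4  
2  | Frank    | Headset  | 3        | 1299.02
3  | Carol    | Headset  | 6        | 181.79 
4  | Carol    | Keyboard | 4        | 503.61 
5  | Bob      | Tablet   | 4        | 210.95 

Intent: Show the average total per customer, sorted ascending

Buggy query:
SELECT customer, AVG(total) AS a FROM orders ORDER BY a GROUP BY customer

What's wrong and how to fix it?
Bug: GROUP BY must precede ORDER BY

Fix: Reorder: SELECT … FROM … GROUP BY … ORDER BY …

Corrected query:
SELECT customer, AVG(total) AS a FROM orders GROUP BY customer ORDER BY a

Result:
customer | a      
---------+--------
Carol    | 342.7  
Bob      | 563.675
Frank    | 1299.02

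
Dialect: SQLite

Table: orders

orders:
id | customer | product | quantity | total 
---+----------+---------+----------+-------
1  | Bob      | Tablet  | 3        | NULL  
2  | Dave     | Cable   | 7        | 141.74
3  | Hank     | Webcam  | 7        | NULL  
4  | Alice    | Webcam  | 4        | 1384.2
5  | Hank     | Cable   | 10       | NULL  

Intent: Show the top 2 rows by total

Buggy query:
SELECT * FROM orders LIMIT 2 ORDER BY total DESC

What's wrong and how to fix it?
Bug: LIMIT must come after ORDER BY

Fix: Sort with ORDER BY, then apply LIMIT

Corrected query:
SELECT * FROM orders ORDER BY total DESC LIMIT 2

Result:
id | customer | product | quantity | total 
---+----------+---------+----------+-------
4  | Alice    | Webcam  | 4        | 1384.2
2  | Dave     | Cable   | 7        | 141.74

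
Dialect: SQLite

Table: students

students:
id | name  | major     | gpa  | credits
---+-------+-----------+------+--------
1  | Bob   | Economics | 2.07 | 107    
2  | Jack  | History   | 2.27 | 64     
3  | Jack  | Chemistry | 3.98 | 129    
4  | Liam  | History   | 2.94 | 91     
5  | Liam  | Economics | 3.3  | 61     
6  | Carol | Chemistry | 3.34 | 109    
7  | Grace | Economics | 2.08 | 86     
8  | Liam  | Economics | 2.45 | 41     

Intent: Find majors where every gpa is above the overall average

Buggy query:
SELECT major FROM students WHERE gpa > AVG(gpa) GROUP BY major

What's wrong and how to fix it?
Bug: AVG() is an aggregate; it can't sit directly in WHERE

Fix: Compute the overall average in a scalar subquery and compare each group's MIN against it in HAVING

Corrected query:
SELECT major FROM students GROUP BY major HAVING MIN(gpa) > (SELECT AVG(gpa) FROM students)

Result:
major    
---------
Chemistry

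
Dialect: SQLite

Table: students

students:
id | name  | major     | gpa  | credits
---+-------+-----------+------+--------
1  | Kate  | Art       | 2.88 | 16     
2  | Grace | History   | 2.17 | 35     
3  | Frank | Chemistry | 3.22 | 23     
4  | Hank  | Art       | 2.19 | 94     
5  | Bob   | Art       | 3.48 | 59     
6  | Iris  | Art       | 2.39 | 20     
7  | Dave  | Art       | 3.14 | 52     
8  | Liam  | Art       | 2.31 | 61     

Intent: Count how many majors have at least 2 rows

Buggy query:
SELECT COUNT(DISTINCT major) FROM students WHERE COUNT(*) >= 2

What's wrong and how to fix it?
Bug: COUNT(*) cannot appear in WHERE; the per-group count doesn't exist yet

Fix: Use a subquery that GROUPs and filters with HAVING, then count its rows

Corrected query:
SELECT COUNT(*) FROM (SELECT major FROM students GROUP BY major HAVING COUNT(*) >= 2)

Result:
COUNT(*)
--------
1       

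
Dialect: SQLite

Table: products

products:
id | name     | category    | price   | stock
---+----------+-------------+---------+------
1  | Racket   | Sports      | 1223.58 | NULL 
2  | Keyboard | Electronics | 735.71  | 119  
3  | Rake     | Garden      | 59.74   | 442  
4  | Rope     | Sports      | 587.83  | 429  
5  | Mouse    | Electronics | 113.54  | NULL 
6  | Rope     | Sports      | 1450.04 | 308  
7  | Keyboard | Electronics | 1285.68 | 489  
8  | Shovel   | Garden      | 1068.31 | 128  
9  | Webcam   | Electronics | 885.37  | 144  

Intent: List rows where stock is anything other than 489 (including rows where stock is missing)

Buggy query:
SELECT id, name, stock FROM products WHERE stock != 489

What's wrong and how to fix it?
Bug: 'stock != 489' is unknown when stock is NULL, so NULL rows are silently excluded

Fix: Add an explicit OR stock IS NULL to include the missing-value rows

Corrected query:
SELECT id, name, stock FROM products WHERE stock != 489 OR stock IS NULL

Result:
id | name     | stock
---+----------+------
1  | Racket   | NULL 
2  | Keyboard | 119  
3  | Rake     | 442  
4  | Rope     | 429  
5  | Mouse    | NULL 
6  | Rope     | 308  
8  | Shovel   | 128  
9  | Webcam   | 144  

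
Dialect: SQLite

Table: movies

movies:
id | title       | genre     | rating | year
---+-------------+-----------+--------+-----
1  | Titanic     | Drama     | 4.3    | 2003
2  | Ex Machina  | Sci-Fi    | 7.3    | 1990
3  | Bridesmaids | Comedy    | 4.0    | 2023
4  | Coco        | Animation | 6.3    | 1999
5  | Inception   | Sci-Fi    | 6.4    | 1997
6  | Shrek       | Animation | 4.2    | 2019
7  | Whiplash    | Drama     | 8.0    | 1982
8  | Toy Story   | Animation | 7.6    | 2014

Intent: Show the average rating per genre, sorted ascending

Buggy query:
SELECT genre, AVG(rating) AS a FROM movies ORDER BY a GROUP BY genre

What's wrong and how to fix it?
Bug: ORDER BY appears before GROUP BY; SQL clause order requires GROUP BY first

Fix: Move ORDER BY to the end, after GROUP BY

Corrected query:
SELECT genre, AVG(rating) AS a FROM movies GROUP BY genre ORDER BY a

Result:
genre     | a       
----------+---------
Comedy    | 4       
Animation | 6.033333
Drama     | 6.15    
Sci-Fi    | 6.85    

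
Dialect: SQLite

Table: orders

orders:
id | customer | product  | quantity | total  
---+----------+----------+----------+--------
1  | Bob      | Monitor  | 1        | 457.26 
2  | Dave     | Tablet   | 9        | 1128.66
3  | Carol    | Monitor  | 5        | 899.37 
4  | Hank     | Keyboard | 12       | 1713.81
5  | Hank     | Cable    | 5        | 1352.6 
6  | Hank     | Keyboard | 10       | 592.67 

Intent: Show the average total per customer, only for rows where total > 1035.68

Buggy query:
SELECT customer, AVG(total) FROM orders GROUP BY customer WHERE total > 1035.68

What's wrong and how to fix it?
Bug: Row-level WHERE must come before GROUP BY in the clause order

Fix: Place WHERE between FROM and GROUP BY

Corrected query:
SELECT customer, AVG(total) FROM orders WHERE total > 1035.68 GROUP BY customer

Result:
customer | AVG(total)
---------+-----------
Dave     | 1128.66   
Hank     | 1533.205  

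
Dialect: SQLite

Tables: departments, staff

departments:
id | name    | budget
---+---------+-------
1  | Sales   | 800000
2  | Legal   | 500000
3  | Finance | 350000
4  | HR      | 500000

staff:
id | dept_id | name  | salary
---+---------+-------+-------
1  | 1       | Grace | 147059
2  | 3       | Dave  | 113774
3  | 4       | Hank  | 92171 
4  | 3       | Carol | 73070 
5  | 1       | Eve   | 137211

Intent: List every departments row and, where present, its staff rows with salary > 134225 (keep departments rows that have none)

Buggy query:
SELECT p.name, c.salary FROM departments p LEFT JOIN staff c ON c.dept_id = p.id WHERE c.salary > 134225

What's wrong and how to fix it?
Bug: Filtering c.salary in WHERE discards the NULL rows produced by LEFT JOIN, turning it into an inner join

Fix: Move the right-table condition into the ON clause so unmatched parents are kept

Corrected query:
SELECT p.name, c.salary FROM departments p LEFT JOIN staff c ON c.dept_id = p.id AND c.salary > 134225

Result:
name    | salary
--------+-------
Sales   | 137211
Sales   | 147059
Legal   | NULL  
Finance | NULL  
HR      | NULL  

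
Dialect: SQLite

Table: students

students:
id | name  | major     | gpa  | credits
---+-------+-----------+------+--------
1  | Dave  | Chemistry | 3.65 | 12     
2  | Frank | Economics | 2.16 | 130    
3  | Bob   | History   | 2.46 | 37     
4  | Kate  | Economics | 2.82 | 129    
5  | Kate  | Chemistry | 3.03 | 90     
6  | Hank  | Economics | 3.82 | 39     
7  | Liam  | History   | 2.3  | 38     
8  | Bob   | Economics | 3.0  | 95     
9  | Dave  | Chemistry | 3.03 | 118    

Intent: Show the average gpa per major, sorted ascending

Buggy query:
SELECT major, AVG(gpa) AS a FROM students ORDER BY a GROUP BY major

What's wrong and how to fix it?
Bug: GROUP BY must precede ORDER BY

Fix: Move ORDER BY to the end, after GROUP BY

Corrected query:
SELECT major, AVG(gpa) AS a FROM students GROUP BY major ORDER BY a

Result:
major     | a       
----------+---------
History   | 2.38    
Economics | 2.95    
Chemistry | 3.236667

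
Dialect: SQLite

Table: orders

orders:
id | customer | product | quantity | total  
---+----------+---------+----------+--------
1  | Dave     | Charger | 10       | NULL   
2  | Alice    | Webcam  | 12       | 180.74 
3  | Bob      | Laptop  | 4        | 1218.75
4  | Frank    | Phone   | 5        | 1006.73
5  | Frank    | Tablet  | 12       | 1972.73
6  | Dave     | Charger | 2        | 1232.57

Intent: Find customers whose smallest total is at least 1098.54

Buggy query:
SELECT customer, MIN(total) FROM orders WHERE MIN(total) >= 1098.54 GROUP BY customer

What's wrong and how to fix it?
Bug: Aggregates like MIN are computed per group after WHERE runs

Fix: Use HAVING for the per-group MIN condition

Corrected query:
SELECT customer, MIN(total) FROM orders GROUP BY customer HAVING MIN(total) >= 1098.54

Result:
customer | MIN(total)
---------+-----------
Bob      | 1218.75   
Dave     | 1232.57   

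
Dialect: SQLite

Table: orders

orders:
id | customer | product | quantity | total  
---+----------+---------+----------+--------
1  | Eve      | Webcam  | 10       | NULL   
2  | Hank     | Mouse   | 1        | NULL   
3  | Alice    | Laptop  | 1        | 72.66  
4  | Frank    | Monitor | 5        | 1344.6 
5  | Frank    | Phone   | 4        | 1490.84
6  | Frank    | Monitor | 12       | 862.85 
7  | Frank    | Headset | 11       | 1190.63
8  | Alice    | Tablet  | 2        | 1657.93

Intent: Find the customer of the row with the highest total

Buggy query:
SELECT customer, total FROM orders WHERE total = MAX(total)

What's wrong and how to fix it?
Bug: MAX(total) is an aggregate and cannot be used directly in WHERE

Fix: Use a subquery: WHERE total = (SELECT MAX(total) FROM orders)

Corrected query:
SELECT customer, total FROM orders WHERE total = (SELECT MAX(total) FROM orders)

Result:
customer | total  
---------+--------
Alice    | 1657.93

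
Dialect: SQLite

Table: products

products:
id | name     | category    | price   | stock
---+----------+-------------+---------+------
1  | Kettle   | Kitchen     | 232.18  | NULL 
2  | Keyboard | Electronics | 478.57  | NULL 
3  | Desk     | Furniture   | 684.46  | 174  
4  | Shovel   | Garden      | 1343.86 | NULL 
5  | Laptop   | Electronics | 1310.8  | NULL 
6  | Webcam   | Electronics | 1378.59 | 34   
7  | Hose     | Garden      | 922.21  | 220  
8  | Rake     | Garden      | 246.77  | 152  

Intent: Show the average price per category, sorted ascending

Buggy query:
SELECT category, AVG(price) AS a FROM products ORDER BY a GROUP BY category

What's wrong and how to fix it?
Bug: GROUP BY must precede ORDER BY

Fix: Move ORDER BY to the end, after GROUP BY

Corrected query:
SELECT category, AVG(price) AS a FROM products GROUP BY category ORDER BY a

Result:
category    | a          
------------+------------
Kitchen     | 232.18     
Furniture   | 684.46     
Garden      | 837.613333 
Electronics | 1055.986667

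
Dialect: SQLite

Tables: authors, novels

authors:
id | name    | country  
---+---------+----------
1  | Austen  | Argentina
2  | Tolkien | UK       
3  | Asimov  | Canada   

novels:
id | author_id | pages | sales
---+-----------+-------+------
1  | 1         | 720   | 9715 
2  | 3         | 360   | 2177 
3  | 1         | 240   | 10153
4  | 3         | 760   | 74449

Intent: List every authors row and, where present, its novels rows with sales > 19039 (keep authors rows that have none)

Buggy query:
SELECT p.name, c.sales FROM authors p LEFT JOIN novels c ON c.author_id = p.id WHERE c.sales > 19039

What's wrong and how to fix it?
Bug: A WHERE condition on the right-hand table after LEFT JOIN drops unmatched parents

Fix: Move the right-table condition into the ON clause so unmatched parents are kept

Corrected query:
SELECT p.name, c.sales FROM authors p LEFT JOIN novels c ON c.author_id = p.id AND c.sales > 19039

Result:
name    | sales
--------+------
Austen  | NULL 
Tolkien | NULL 
Asimov  | 74449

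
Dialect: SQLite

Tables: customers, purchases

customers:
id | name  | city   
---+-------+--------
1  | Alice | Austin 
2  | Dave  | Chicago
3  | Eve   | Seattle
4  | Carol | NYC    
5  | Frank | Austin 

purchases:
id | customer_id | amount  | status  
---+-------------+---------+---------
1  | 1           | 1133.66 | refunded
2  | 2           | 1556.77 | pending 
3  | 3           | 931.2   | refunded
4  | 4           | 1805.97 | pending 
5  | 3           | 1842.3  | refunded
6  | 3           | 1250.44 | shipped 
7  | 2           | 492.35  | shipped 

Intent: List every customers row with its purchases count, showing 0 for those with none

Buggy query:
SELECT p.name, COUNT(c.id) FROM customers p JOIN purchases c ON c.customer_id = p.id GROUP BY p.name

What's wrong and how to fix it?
Bug: INNER JOIN drops customers rows that have no matching purchases rows

Fix: Switch to LEFT JOIN to retain unmatched parent rows

Corrected query:
SELECT p.name, COUNT(c.id) FROM customers p LEFT JOIN purchases c ON c.customer_id = p.id GROUP BY p.name

Result:
name  | COUNT(c.id)
------+------------
Alice | 1          
Carol | 1          
Dave  | 2          
Eve   | 3          
Frank | 0          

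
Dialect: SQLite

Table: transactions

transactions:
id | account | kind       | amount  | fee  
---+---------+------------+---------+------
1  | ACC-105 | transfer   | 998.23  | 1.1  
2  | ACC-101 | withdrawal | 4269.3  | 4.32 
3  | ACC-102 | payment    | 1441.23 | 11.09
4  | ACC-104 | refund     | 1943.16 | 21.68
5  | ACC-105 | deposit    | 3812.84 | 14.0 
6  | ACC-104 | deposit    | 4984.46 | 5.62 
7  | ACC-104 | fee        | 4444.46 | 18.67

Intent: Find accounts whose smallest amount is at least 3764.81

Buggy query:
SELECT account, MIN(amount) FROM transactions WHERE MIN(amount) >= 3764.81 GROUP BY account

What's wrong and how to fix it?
Bug: Aggregates like MIN are computed per group after WHERE runs

Fix: Use HAVING for the per-group MIN condition

Corrected query:
SELECT account, MIN(amount) FROM transactions GROUP BY account HAVING MIN(amount) >= 3764.81

Result:
account | MIN(amount)
--------+------------
ACC-101 | 4269.3     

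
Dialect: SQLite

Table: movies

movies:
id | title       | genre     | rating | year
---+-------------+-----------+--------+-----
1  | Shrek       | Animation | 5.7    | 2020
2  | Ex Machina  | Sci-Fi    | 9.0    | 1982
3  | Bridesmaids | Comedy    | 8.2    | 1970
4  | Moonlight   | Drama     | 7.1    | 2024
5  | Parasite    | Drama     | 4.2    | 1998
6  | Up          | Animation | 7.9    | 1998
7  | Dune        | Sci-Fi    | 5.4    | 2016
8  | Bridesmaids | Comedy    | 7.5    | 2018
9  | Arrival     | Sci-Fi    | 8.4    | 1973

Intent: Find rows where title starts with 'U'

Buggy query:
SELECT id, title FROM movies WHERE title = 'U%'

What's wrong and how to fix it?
Bug: Wildcards only work with LIKE; '=' treats '%' as a literal character

Fix: Replace '=' with LIKE so 'U%' is treated as a pattern

Corrected query:
SELECT id, title FROM movies WHERE title LIKE 'U%'

Result:
id | title
---+------
6  | Up   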